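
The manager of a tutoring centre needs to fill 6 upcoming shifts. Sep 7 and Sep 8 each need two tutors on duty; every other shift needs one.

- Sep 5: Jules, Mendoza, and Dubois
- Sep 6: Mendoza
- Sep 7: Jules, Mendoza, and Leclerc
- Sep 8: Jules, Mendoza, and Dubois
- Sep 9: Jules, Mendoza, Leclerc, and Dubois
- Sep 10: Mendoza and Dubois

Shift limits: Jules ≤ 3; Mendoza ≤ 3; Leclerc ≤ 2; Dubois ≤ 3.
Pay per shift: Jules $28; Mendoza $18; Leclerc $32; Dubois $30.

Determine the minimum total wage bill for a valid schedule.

Sep 6 can only be covered by Mendoza, so that assignment is forced.
Picking the cheapest available tutor for each shift independently would cost $164, but that ignores the shift limits.
An optimal schedule: Sep 5→Jules, Sep 6→Mendoza, Sep 7→Mendoza+Jules, Sep 8→Jules+Dubois, Sep 9→Dubois, Sep 10→Mendoza.
Total: 28 + 18 + 18 + 28 + 28 + 30 + 30 + 18 = $198.

$198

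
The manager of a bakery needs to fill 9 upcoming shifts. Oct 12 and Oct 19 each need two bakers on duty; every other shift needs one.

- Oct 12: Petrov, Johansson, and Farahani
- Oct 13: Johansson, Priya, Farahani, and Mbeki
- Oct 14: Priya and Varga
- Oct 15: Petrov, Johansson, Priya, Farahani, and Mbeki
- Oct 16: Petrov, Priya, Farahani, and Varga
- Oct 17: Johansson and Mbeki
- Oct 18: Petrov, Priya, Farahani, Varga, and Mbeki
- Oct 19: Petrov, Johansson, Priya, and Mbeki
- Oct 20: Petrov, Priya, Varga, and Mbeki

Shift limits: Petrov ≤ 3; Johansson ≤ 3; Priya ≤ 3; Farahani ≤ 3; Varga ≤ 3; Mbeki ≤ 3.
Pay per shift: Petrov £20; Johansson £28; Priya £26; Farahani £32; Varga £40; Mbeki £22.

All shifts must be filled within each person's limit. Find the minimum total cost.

£260

Picking the cheapest available baker for each shift independently would cost £240, but that ignores the shift limits.
An optimal schedule: Oct 12→Petrov+Johansson, Oct 13→Mbeki, Oct 14→Priya, Oct 15→Mbeki, Oct 16→Petrov, Oct 17→Mbeki, Oct 18→Priya, Oct 19→Priya+Johansson, Oct 20→Petrov.
Total: 20 + 28 + 22 + 26 + 22 + 20 + 22 + 26 + 26 + 28 + 20 = £260.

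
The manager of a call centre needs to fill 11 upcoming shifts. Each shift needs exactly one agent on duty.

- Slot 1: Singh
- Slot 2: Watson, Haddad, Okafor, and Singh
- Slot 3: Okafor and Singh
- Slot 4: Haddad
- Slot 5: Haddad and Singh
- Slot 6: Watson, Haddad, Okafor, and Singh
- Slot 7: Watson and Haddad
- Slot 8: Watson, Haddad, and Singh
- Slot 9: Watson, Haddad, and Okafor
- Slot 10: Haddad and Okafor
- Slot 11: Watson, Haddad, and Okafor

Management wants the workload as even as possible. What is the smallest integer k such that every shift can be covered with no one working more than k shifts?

With 4 agents and 11 worker-slots to fill, someone must work at least ⌈11/4⌉ = 3 shifts, so k ≥ 3.
k = 3 works: Slot 1→Singh, Slot 2→Okafor, Slot 3→Okafor, Slot 4→Haddad, Slot 5→Haddad, Slot 6→Singh, Slot 7→Watson, Slot 8→Watson, Slot 9→Watson, Slot 10→Haddad, Slot 11→Okafor.
Loads: Watson 3, Haddad 3, Okafor 3, Singh 2 — all ≤ 3.

3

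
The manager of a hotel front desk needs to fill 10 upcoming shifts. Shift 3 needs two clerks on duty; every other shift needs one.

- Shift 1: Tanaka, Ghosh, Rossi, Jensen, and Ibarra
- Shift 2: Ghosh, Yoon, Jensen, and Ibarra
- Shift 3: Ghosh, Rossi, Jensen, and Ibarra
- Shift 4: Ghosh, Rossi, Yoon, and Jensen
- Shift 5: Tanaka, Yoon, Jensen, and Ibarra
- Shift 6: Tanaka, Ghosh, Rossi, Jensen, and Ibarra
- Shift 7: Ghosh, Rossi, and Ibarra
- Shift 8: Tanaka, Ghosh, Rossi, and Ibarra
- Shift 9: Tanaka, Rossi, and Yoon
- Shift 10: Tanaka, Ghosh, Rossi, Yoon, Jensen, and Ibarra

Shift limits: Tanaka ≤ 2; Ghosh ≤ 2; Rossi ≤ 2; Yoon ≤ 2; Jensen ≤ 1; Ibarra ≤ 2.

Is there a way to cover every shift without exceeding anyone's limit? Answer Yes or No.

Yes

One valid schedule: Shift 1→Rossi, Shift 2→Ghosh, Shift 3→Jensen+Ibarra, Shift 4→Rossi, Shift 5→Yoon, Shift 6→Ibarra, Shift 7→Ghosh, Shift 8→Tanaka, Shift 9→Tanaka, Shift 10→Yoon.
Loads: Tanaka 2/2, Ghosh 2/2, Rossi 2/2, Yoon 2/2, Jensen 1/1, Ibarra 2/2 — all within limits.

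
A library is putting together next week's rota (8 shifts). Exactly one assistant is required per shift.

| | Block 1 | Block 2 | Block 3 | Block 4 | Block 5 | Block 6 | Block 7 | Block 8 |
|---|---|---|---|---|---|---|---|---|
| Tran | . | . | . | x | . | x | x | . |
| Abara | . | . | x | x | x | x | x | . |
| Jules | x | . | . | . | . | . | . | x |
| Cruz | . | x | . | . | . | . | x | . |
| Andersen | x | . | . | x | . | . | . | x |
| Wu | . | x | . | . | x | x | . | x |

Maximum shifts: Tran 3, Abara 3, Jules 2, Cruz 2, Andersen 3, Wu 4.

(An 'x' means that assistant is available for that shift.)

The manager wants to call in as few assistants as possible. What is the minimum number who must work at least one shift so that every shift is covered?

3

8 slots to fill and no one can take more than 4, so at least ⌈8/4⌉ = 2 assistants are needed.
Any 2 assistants together have capacity at most 4+3 = 7 < 8 slots, so 2 can never suffice.
Abara, Jules, and Wu alone can cover everything: Block 1→Jules, Block 2→Wu, Block 3→Abara, Block 4→Abara, Block 5→Wu, Block 6→Wu, Block 7→Abara, Block 8→Jules.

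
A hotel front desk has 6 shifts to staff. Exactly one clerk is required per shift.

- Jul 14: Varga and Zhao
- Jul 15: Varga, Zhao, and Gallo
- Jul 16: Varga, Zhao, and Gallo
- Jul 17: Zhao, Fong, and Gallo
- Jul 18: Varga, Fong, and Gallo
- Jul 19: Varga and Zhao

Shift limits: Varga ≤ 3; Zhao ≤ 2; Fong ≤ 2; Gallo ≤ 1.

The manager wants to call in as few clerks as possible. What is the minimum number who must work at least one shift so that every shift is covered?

3

6 slots to fill and no one can take more than 3, so at least ⌈6/3⌉ = 2 clerks are needed.
Any 2 clerks together have capacity at most 3+2 = 5 < 6 slots, so 2 can never suffice.
Varga, Zhao, and Fong alone can cover everything: Jul 14→Varga, Jul 15→Varga, Jul 16→Varga, Jul 17→Zhao, Jul 18→Fong, Jul 19→Zhao.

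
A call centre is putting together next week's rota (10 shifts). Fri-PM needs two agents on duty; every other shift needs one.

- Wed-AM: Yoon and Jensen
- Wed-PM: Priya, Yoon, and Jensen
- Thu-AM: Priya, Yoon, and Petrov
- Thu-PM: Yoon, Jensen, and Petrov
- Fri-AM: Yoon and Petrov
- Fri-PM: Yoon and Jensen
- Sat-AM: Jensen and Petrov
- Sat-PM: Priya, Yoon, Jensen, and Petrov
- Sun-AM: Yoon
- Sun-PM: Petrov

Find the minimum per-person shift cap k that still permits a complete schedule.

3

With 4 agents and 11 worker-slots to fill, someone must work at least ⌈11/4⌉ = 3 shifts, so k ≥ 3.
k = 3 works: Wed-AM→Yoon, Wed-PM→Priya, Thu-AM→Priya, Thu-PM→Jensen, Fri-AM→Petrov, Fri-PM→Yoon+Jensen, Sat-AM→Jensen, Sat-PM→Priya, Sun-AM→Yoon, Sun-PM→Petrov.
Loads: Priya 3, Yoon 3, Jensen 3, Petrov 2 — all ≤ 3.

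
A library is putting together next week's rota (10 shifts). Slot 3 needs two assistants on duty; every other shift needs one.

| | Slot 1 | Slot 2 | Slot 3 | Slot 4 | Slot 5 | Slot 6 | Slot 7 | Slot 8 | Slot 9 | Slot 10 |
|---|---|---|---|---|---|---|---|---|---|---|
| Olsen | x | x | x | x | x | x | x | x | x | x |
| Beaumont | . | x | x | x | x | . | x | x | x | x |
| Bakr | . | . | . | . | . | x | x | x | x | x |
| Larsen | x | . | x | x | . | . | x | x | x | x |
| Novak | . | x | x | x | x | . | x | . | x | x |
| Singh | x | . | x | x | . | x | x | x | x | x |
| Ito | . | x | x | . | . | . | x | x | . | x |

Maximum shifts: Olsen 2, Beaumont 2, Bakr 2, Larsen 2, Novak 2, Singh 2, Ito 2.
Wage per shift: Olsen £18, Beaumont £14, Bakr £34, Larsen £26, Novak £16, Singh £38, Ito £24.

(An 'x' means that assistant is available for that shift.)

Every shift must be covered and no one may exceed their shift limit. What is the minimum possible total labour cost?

Picking the cheapest available assistant for each shift independently would cost £164, but that ignores the shift limits.
An optimal schedule: Slot 1→Olsen, Slot 2→Beaumont, Slot 3→Ito+Larsen, Slot 4→Novak, Slot 5→Beaumont, Slot 6→Olsen, Slot 7→Larsen, Slot 8→Ito, Slot 9→Novak, Slot 10→Bakr.
Total: 18 + 14 + 24 + 26 + 16 + 14 + 18 + 26 + 24 + 16 + 34 = £230.

£230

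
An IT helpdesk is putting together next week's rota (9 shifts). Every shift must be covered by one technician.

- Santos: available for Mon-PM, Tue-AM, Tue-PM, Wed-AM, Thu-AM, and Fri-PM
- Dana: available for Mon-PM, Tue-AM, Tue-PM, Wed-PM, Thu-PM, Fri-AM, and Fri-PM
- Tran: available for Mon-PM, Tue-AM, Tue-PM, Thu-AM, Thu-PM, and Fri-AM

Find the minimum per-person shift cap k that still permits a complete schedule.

3

With 3 technicians and 9 worker-slots to fill, someone must work at least ⌈9/3⌉ = 3 shifts, so k ≥ 3.
k = 3 works: Mon-PM→Tran, Tue-AM→Tran, Tue-PM→Tran, Wed-AM→Santos, Wed-PM→Dana, Thu-AM→Santos, Thu-PM→Dana, Fri-AM→Dana, Fri-PM→Santos.
Loads: Santos 3, Dana 3, Tran 3 — all ≤ 3.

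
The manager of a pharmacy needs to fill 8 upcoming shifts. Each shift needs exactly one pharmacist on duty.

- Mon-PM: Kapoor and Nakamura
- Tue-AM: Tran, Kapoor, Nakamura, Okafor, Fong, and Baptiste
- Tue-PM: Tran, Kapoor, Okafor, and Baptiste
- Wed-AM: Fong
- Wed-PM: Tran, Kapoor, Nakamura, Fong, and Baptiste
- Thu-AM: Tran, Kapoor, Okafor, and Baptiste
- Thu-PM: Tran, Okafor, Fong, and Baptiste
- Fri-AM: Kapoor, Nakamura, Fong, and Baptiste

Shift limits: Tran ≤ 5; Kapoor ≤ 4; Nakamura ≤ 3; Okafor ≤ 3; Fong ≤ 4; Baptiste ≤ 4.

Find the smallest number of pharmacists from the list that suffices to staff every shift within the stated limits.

8 slots to fill and no one can take more than 5, so at least ⌈8/5⌉ = 2 pharmacists are needed.
Kapoor and Fong alone can cover everything: Mon-PM→Kapoor, Tue-AM→Kapoor, Tue-PM→Kapoor, Wed-AM→Fong, Wed-PM→Fong, Thu-AM→Kapoor, Thu-PM→Fong, Fri-AM→Fong.

2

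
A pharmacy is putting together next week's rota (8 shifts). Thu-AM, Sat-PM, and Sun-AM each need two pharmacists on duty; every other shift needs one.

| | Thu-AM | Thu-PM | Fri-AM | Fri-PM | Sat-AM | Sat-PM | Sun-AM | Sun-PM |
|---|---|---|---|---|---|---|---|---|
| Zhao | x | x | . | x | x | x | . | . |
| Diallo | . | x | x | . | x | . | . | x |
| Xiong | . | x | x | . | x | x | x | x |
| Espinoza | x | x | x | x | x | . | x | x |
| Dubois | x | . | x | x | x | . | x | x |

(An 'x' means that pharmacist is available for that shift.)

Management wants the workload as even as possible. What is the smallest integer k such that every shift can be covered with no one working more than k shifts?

3

With 5 pharmacists and 11 worker-slots to fill, someone must work at least ⌈11/5⌉ = 3 shifts, so k ≥ 3.
k = 3 works: Thu-AM→Zhao+Espinoza, Thu-PM→Diallo, Fri-AM→Diallo, Fri-PM→Zhao, Sat-AM→Xiong, Sat-PM→Zhao+Xiong, Sun-AM→Xiong+Espinoza, Sun-PM→Diallo.
Loads: Zhao 3, Diallo 3, Xiong 3, Espinoza 2, Dubois 0 — all ≤ 3.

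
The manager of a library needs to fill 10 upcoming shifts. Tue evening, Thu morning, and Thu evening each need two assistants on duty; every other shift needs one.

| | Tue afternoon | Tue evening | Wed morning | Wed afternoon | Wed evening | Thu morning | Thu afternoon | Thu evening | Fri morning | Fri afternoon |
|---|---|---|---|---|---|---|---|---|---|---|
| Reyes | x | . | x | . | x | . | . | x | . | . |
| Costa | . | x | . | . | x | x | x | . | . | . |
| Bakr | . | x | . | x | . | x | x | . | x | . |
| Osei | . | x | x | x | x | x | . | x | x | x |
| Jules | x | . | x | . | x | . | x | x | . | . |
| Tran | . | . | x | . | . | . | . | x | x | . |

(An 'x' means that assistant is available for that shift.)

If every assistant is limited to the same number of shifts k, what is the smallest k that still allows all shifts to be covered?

3

With 6 assistants and 13 worker-slots to fill, someone must work at least ⌈13/6⌉ = 3 shifts, so k ≥ 3.
k = 3 works: Tue afternoon→Reyes, Tue evening→Costa+Bakr, Wed morning→Reyes, Wed afternoon→Bakr, Wed evening→Reyes, Thu morning→Costa+Bakr, Thu afternoon→Costa, Thu evening→Osei+Jules, Fri morning→Osei, Fri afternoon→Osei.
Loads: Reyes 3, Costa 3, Bakr 3, Osei 3, Jules 1, Tran 0 — all ≤ 3.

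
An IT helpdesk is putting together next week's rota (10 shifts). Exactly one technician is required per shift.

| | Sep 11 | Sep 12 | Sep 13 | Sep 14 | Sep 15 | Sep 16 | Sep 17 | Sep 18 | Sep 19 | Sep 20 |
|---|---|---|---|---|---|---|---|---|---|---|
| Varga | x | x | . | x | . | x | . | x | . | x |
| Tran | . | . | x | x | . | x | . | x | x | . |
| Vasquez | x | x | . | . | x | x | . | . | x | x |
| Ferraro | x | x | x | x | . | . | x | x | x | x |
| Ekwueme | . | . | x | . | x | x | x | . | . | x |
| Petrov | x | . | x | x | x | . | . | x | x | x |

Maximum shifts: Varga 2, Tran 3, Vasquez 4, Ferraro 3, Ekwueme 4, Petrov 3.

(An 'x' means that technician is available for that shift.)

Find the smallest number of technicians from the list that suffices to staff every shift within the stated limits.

3

10 slots to fill and no one can take more than 4, so at least ⌈10/4⌉ = 3 technicians are needed.
Varga, Vasquez, and Ekwueme alone can cover everything: Sep 11→Vasquez, Sep 12→Vasquez, Sep 13→Ekwueme, Sep 14→Varga, Sep 15→Vasquez, Sep 16→Ekwueme, Sep 17→Ekwueme, Sep 18→Varga, Sep 19→Vasquez, Sep 20→Ekwueme.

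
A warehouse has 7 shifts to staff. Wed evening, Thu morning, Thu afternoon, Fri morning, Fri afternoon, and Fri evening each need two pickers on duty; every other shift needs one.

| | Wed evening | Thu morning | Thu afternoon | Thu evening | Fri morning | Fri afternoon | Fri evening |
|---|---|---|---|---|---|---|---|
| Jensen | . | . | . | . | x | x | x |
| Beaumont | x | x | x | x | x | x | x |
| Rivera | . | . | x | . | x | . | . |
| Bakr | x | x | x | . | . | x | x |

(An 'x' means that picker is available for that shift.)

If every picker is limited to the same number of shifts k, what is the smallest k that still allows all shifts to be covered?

With 4 pickers and 13 worker-slots to fill, someone must work at least ⌈13/4⌉ = 4 shifts, so k ≥ 4.
k = 4 works: Wed evening→Beaumont+Bakr, Thu morning→Beaumont+Bakr, Thu afternoon→Beaumont+Rivera, Thu evening→Beaumont, Fri morning→Jensen+Rivera, Fri afternoon→Jensen+Bakr, Fri evening→Jensen+Bakr.
Loads: Jensen 3, Beaumont 4, Rivera 2, Bakr 4 — all ≤ 4.

4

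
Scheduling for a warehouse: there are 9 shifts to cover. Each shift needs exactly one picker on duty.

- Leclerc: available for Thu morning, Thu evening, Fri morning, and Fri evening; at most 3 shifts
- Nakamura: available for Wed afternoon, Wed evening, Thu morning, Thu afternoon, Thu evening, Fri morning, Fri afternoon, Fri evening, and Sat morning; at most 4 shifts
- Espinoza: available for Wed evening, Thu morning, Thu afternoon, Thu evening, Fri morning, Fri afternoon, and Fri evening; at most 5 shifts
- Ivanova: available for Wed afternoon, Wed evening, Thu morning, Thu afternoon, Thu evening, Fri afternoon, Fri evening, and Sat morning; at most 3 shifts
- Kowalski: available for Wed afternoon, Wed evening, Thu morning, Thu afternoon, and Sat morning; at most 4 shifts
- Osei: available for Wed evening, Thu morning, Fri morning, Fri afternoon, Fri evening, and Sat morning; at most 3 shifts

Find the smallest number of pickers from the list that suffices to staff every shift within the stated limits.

9 slots to fill and no one can take more than 5, so at least ⌈9/5⌉ = 2 pickers are needed.
Nakamura and Espinoza alone can cover everything: Wed afternoon→Nakamura, Wed evening→Nakamura, Thu morning→Nakamura, Thu afternoon→Espinoza, Thu evening→Espinoza, Fri morning→Espinoza, Fri afternoon→Espinoza, Fri evening→Espinoza, Sat morning→Nakamura.

2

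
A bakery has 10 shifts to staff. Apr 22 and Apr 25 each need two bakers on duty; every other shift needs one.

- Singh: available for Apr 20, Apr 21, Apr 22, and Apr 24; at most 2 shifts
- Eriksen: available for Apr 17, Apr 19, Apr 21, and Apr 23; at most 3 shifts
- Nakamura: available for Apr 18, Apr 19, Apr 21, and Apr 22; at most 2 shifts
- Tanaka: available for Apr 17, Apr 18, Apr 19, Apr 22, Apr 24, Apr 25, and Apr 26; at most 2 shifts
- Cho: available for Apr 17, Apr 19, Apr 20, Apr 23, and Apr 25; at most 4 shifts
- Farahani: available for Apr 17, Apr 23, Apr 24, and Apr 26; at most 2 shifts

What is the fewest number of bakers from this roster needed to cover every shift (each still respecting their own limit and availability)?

12 slots to fill and no one can take more than 4, so at least ⌈12/4⌉ = 3 bakers are needed.
Any 4 bakers together have capacity at most 4+3+2+2 = 11 < 12 slots, so 4 can never suffice.
Singh, Eriksen, Nakamura, Tanaka, and Cho alone can cover everything: Apr 17→Eriksen, Apr 18→Nakamura, Apr 19→Cho, Apr 20→Cho, Apr 21→Eriksen, Apr 22→Singh+Nakamura, Apr 23→Eriksen, Apr 24→Singh, Apr 25→Tanaka+Cho, Apr 26→Tanaka.

5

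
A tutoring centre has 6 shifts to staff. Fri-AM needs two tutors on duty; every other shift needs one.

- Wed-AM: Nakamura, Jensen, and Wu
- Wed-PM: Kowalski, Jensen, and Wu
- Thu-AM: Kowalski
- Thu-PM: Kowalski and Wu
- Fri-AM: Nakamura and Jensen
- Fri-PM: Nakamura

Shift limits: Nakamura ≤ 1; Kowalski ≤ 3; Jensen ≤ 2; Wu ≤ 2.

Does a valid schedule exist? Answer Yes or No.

No

Total capacity is 8 and 7 slots are needed, so capacity alone doesn't rule it out.
Shifts {Fri-AM, Fri-PM} need 3 worker-slots in total, but the tutors available for any of those shifts (Nakamura and Jensen) can supply at most 2 among them. So no valid schedule exists.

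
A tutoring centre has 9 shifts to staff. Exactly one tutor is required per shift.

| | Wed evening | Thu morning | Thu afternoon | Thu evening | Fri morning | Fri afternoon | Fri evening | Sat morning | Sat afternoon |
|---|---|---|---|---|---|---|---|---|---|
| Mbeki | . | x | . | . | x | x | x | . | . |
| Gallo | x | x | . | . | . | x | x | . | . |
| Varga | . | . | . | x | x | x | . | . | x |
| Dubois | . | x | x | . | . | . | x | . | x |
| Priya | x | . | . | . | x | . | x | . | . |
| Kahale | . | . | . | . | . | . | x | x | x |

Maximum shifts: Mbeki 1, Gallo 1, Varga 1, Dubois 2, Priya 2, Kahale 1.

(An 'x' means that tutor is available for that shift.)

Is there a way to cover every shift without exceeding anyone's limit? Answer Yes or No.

No

Total capacity is 1+1+1+2+2+1 = 8 but 9 worker-slots are needed — infeasible.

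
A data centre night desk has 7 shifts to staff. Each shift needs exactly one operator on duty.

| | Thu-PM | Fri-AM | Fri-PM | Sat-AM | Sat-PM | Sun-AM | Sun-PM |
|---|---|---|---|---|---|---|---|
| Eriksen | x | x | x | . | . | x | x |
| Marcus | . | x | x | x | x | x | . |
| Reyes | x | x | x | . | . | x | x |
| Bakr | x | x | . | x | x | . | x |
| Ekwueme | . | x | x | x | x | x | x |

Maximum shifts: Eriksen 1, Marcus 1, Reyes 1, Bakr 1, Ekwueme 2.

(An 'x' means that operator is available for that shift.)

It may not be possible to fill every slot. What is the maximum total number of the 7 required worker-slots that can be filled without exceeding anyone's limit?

6

Total capacity across all operators is 1+1+1+1+2 = 6, and 7 slots are needed, so at most 6 can be filled.
An assignment achieving 6: Thu-PM→Eriksen, Fri-PM→Reyes, Sat-AM→Marcus, Sat-PM→Bakr, Sun-AM→Ekwueme, Sun-PM→Ekwueme.
Loads: Eriksen 1/1, Marcus 1/1, Reyes 1/1, Bakr 1/1, Ekwueme 2/2.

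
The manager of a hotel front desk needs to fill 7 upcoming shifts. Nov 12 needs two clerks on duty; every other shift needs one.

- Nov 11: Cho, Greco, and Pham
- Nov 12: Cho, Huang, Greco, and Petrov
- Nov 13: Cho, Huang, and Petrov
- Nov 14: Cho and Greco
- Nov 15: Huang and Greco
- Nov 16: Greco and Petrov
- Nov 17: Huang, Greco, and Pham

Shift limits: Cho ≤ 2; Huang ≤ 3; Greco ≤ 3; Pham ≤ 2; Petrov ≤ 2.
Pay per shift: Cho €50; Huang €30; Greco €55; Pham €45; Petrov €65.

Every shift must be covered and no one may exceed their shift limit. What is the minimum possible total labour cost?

€335

Picking the cheapest available clerk for each shift independently would cost €320, but that ignores the shift limits.
An optimal schedule: Nov 11→Pham, Nov 12→Huang+Cho, Nov 13→Huang, Nov 14→Cho, Nov 15→Huang, Nov 16→Greco, Nov 17→Pham.
Total: 45 + 30 + 50 + 30 + 50 + 30 + 55 + 45 = €335.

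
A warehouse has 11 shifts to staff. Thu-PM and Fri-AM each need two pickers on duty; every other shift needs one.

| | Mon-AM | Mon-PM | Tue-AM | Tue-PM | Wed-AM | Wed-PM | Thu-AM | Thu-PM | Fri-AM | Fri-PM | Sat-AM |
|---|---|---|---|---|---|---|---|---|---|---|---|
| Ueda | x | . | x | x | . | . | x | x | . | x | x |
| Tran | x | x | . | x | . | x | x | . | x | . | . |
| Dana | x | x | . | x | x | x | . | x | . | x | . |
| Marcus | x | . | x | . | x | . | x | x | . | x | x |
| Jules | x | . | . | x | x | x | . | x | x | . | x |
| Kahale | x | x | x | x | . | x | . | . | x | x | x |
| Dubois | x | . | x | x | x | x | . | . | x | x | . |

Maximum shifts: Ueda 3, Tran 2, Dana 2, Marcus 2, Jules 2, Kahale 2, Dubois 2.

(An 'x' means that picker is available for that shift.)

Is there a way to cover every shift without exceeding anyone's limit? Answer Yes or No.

One valid schedule: Mon-AM→Marcus, Mon-PM→Tran, Tue-AM→Ueda, Tue-PM→Jules, Wed-AM→Dana, Wed-PM→Tran, Thu-AM→Ueda, Thu-PM→Marcus+Jules, Fri-AM→Kahale+Dubois, Fri-PM→Dana, Sat-AM→Ueda.
Loads: Ueda 3/3, Tran 2/2, Dana 2/2, Marcus 2/2, Jules 2/2, Kahale 1/2, Dubois 1/2 — all within limits.

Yes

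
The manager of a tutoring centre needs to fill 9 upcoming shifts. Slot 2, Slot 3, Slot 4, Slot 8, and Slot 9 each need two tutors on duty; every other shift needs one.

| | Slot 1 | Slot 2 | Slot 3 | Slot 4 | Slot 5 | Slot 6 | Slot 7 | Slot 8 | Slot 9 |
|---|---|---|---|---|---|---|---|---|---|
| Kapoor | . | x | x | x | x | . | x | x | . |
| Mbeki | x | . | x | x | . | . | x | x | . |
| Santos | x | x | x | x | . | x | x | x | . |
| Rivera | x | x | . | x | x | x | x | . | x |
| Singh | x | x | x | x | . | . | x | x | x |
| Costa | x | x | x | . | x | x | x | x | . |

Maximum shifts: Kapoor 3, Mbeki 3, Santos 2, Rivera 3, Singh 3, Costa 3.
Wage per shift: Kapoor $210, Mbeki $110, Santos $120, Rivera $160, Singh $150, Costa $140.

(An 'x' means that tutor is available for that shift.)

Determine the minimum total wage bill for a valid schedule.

$1920

Slot 9 can only be covered by Rivera and Singh, so that assignment is forced.
Picking the cheapest available tutor for each shift independently would cost $1740, but that ignores the shift limits.
An optimal schedule: Slot 1→Mbeki, Slot 2→Santos+Rivera, Slot 3→Mbeki+Costa, Slot 4→Singh+Rivera, Slot 5→Costa, Slot 6→Santos, Slot 7→Mbeki, Slot 8→Costa+Singh, Slot 9→Singh+Rivera.
Total: 110 + 120 + 160 + 110 + 140 + 150 + 160 + 140 + 120 + 110 + 140 + 150 + 150 + 160 = $1920.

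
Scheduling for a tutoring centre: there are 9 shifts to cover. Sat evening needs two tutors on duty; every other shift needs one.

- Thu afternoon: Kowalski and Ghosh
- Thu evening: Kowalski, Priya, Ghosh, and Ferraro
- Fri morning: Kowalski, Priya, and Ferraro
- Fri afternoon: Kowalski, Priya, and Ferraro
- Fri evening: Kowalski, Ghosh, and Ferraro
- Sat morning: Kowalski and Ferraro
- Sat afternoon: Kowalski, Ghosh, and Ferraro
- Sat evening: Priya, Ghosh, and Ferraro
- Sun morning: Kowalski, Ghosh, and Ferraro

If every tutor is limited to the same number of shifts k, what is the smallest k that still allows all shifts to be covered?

3

With 4 tutors and 10 worker-slots to fill, someone must work at least ⌈10/4⌉ = 3 shifts, so k ≥ 3.
k = 3 works: Thu afternoon→Kowalski, Thu evening→Priya, Fri morning→Kowalski, Fri afternoon→Priya, Fri evening→Ghosh, Sat morning→Kowalski, Sat afternoon→Ghosh, Sat evening→Priya+Ghosh, Sun morning→Ferraro.
Loads: Kowalski 3, Priya 3, Ghosh 3, Ferraro 1 — all ≤ 3.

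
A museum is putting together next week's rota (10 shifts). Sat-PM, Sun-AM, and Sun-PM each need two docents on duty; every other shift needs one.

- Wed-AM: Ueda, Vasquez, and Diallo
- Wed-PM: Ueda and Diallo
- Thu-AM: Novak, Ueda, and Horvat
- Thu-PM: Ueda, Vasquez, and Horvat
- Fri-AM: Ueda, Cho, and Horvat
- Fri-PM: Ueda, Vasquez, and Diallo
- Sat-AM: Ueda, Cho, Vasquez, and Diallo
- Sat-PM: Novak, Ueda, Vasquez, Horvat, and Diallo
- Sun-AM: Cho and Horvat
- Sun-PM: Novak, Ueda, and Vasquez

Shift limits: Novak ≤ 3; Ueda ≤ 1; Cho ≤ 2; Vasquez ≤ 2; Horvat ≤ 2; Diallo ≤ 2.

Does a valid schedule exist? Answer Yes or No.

No

Total capacity is 3+1+2+2+2+2 = 12 but 13 worker-slots are needed — infeasible.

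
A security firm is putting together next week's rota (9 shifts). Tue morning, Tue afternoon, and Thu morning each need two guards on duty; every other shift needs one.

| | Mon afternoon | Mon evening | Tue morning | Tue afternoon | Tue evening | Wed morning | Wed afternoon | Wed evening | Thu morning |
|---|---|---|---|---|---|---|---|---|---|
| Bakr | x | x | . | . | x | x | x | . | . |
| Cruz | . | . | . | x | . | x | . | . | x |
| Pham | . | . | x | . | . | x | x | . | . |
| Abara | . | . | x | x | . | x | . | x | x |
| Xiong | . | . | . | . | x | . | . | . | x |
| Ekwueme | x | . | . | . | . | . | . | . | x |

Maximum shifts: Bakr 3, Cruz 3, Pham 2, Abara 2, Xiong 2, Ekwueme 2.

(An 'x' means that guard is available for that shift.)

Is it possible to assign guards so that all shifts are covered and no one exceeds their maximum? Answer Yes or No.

No

Total capacity is 14 and 12 slots are needed, so capacity alone doesn't rule it out.
Shifts {Tue morning, Tue afternoon, Wed evening} need 5 worker-slots in total, but the guards available for any of those shifts (Cruz, Pham, and Abara) can supply at most 4 among them. So no valid schedule exists.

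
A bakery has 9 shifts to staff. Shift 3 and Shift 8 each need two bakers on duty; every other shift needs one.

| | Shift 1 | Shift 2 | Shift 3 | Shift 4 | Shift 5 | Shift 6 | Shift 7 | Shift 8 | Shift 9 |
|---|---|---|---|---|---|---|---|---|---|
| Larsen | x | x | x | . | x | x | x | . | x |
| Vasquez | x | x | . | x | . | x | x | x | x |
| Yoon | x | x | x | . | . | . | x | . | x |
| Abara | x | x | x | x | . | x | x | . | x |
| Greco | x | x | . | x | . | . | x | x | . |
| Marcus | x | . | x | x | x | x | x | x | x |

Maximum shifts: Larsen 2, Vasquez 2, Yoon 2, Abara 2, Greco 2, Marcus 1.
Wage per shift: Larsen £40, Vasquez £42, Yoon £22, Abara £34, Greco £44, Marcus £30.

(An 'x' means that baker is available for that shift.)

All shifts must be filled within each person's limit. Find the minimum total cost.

£394

Picking the cheapest available baker for each shift independently would cost £302, but that ignores the shift limits.
An optimal schedule: Shift 1→Abara, Shift 2→Yoon, Shift 3→Abara+Marcus, Shift 4→Vasquez, Shift 5→Larsen, Shift 6→Larsen, Shift 7→Greco, Shift 8→Vasquez+Greco, Shift 9→Yoon.
Total: 34 + 22 + 34 + 30 + 42 + 40 + 40 + 44 + 42 + 44 + 22 = £394.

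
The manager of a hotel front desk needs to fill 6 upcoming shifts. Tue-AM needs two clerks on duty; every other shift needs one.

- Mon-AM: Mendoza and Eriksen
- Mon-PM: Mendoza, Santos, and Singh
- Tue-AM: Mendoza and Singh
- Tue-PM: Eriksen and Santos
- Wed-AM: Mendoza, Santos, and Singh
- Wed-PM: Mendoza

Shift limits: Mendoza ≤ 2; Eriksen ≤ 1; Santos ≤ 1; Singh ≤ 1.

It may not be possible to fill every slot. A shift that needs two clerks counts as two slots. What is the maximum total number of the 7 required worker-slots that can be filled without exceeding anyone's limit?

Total capacity across all clerks is 2+1+1+1 = 5, and 7 slots are needed, so at most 5 can be filled.
An assignment achieving 5: Mon-AM→Mendoza, Mon-PM→Santos, Tue-AM→Singh, Tue-PM→Eriksen, Wed-PM→Mendoza.
Loads: Mendoza 2/2, Eriksen 1/1, Santos 1/1, Singh 1/1.

5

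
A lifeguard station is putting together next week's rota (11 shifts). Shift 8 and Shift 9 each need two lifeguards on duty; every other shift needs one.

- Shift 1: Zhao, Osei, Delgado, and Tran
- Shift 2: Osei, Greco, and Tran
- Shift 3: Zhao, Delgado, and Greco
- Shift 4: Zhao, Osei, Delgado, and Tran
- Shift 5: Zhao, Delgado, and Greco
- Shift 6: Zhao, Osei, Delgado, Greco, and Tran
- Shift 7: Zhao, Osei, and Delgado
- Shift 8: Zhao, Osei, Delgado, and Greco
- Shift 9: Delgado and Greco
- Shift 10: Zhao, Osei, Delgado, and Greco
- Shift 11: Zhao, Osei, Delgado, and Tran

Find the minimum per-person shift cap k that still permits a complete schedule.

With 5 lifeguards and 13 worker-slots to fill, someone must work at least ⌈13/5⌉ = 3 shifts, so k ≥ 3.
k = 3 works: Shift 1→Osei, Shift 2→Osei, Shift 3→Zhao, Shift 4→Osei, Shift 5→Zhao, Shift 6→Greco, Shift 7→Zhao, Shift 8→Delgado+Greco, Shift 9→Delgado+Greco, Shift 10→Delgado, Shift 11→Tran.
Loads: Zhao 3, Osei 3, Delgado 3, Greco 3, Tran 1 — all ≤ 3.

3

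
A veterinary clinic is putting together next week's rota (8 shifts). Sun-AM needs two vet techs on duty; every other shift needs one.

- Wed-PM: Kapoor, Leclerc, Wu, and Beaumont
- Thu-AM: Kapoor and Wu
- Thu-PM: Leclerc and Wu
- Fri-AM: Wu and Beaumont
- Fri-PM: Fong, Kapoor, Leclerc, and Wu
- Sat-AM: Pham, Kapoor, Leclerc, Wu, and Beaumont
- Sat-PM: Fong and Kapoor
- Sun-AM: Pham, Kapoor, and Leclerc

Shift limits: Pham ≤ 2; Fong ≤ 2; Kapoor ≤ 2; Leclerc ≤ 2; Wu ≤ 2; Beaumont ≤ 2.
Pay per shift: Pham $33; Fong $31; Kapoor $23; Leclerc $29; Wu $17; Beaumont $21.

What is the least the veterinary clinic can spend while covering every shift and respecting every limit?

$211

Picking the cheapest available vet tech for each shift independently would cost $177, but that ignores the shift limits.
An optimal schedule: Wed-PM→Beaumont, Thu-AM→Wu, Thu-PM→Wu, Fri-AM→Beaumont, Fri-PM→Fong, Sat-AM→Leclerc, Sat-PM→Kapoor, Sun-AM→Kapoor+Leclerc.
Total: 21 + 17 + 17 + 21 + 31 + 29 + 23 + 23 + 29 = $211.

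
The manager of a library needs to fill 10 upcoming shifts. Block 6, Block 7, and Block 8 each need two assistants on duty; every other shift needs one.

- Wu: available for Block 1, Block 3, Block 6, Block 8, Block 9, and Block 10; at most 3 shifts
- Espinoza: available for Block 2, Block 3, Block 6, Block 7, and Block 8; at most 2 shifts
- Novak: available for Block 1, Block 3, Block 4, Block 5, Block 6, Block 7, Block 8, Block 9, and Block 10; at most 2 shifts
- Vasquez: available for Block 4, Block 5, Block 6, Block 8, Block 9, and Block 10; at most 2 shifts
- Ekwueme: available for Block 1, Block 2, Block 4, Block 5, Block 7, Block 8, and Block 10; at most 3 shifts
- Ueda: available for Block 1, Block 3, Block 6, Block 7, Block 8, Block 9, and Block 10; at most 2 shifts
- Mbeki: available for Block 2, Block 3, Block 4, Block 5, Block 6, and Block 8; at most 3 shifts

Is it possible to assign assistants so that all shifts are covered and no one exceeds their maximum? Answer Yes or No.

Yes

One valid schedule: Block 1→Wu, Block 2→Espinoza, Block 3→Wu, Block 4→Novak, Block 5→Novak, Block 6→Vasquez+Ueda, Block 7→Espinoza+Ekwueme, Block 8→Ekwueme+Ueda, Block 9→Wu, Block 10→Vasquez.
Loads: Wu 3/3, Espinoza 2/2, Novak 2/2, Vasquez 2/2, Ekwueme 2/3, Ueda 2/2, Mbeki 0/3 — all within limits.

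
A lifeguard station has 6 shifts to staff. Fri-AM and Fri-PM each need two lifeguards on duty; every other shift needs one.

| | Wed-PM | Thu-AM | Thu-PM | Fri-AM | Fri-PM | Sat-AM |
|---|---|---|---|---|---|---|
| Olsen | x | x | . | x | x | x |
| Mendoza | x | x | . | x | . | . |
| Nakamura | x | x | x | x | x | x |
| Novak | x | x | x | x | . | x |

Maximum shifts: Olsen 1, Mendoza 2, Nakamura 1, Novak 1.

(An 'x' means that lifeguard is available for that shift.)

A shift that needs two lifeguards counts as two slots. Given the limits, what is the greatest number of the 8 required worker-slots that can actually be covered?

Total capacity across all lifeguards is 1+2+1+1 = 5, and 8 slots are needed, so at most 5 can be filled.
An assignment achieving 5: Wed-PM→Mendoza, Thu-AM→Mendoza, Thu-PM→Nakamura, Fri-PM→Olsen, Sat-AM→Novak.
Loads: Olsen 1/1, Mendoza 2/2, Nakamura 1/1, Novak 1/1.

5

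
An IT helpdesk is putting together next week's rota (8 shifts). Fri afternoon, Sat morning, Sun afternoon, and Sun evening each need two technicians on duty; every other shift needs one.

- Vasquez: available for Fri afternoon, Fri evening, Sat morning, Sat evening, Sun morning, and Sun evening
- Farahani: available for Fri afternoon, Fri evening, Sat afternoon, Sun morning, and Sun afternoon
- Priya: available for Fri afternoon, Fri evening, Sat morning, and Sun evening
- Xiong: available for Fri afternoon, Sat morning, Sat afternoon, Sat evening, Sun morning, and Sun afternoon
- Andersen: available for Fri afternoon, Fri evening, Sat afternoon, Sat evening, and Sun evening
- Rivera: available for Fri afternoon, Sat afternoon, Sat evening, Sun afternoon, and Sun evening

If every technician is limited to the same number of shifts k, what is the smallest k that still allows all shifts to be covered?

2

With 6 technicians and 12 worker-slots to fill, someone must work at least ⌈12/6⌉ = 2 shifts, so k ≥ 2.
k = 2 works: Fri afternoon→Andersen+Rivera, Fri evening→Farahani, Sat morning→Vasquez+Priya, Sat afternoon→Xiong, Sat evening→Andersen, Sun morning→Vasquez, Sun afternoon→Farahani+Xiong, Sun evening→Priya+Rivera.
Loads: Vasquez 2, Farahani 2, Priya 2, Xiong 2, Andersen 2, Rivera 2 — all ≤ 2.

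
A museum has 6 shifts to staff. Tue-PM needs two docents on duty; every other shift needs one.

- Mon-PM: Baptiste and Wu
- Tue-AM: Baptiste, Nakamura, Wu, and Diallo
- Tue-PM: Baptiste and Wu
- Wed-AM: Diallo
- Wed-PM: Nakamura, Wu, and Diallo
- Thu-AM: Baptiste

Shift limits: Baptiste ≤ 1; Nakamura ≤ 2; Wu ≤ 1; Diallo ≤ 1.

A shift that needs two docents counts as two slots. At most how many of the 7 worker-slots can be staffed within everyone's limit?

Total capacity across all docents is 1+2+1+1 = 5, and 7 slots are needed, so at most 5 can be filled.
An assignment achieving 5: Mon-PM→Wu, Tue-AM→Nakamura, Wed-AM→Diallo, Wed-PM→Nakamura, Thu-AM→Baptiste.
Loads: Baptiste 1/1, Nakamura 2/2, Wu 1/1, Diallo 1/1.

5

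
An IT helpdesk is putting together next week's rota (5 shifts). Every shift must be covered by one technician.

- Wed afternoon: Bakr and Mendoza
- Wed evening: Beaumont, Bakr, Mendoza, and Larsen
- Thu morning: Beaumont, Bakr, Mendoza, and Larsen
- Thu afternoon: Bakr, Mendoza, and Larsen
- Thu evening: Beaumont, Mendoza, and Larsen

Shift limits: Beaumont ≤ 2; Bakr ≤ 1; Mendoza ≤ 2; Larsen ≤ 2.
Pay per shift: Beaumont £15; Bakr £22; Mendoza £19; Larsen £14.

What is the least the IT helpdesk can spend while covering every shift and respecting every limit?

£77

Picking the cheapest available technician for each shift independently would cost £75, but that ignores the shift limits.
An optimal schedule: Wed afternoon→Mendoza, Wed evening→Beaumont, Thu morning→Beaumont, Thu afternoon→Larsen, Thu evening→Larsen.
Total: 19 + 15 + 15 + 14 + 14 = £77.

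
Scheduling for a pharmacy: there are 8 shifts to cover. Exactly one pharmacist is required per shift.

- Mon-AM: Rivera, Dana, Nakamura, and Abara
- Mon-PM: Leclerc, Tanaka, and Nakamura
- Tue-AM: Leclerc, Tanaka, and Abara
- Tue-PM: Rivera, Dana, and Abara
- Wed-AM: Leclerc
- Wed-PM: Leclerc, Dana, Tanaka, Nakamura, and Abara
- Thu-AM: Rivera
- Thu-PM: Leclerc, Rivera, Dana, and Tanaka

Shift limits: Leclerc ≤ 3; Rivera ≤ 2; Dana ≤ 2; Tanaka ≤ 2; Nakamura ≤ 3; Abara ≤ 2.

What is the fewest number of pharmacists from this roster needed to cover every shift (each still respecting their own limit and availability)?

8 slots to fill and no one can take more than 3, so at least ⌈8/3⌉ = 3 pharmacists are needed.
Leclerc, Rivera, and Nakamura alone can cover everything: Mon-AM→Nakamura, Mon-PM→Nakamura, Tue-AM→Leclerc, Tue-PM→Rivera, Wed-AM→Leclerc, Wed-PM→Nakamura, Thu-AM→Rivera, Thu-PM→Leclerc.

3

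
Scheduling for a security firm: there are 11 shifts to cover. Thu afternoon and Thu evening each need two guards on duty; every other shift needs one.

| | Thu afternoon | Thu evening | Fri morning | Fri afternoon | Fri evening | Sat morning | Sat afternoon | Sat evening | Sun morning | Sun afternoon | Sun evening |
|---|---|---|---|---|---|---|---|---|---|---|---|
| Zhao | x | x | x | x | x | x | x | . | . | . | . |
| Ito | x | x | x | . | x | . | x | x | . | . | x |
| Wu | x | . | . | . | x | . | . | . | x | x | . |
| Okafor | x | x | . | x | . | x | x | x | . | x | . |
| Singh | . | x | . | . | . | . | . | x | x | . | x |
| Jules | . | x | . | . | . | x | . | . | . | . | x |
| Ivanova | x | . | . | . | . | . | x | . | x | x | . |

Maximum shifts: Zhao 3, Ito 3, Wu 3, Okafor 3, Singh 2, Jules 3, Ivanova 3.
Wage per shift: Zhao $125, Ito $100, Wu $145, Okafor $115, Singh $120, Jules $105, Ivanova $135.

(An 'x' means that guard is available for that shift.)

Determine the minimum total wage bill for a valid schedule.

$1450

Picking the cheapest available guard for each shift independently would cost $1375, but that ignores the shift limits.
An optimal schedule: Thu afternoon→Okafor+Zhao, Thu evening→Jules+Singh, Fri morning→Ito, Fri afternoon→Okafor, Fri evening→Ito, Sat morning→Jules, Sat afternoon→Zhao, Sat evening→Ito, Sun morning→Singh, Sun afternoon→Okafor, Sun evening→Jules.
Total: 115 + 125 + 105 + 120 + 100 + 115 + 100 + 105 + 125 + 100 + 120 + 115 + 105 = $1450.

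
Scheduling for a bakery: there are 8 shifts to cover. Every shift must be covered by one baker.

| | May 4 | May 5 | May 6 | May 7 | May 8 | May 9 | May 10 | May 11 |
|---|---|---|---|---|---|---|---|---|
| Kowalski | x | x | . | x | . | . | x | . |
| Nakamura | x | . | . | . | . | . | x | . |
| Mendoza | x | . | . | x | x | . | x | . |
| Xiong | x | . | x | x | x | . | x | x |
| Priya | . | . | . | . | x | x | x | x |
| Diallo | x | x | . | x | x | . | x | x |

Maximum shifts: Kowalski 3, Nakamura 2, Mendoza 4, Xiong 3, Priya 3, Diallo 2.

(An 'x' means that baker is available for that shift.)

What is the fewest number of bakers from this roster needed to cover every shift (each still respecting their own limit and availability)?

3

8 slots to fill and no one can take more than 4, so at least ⌈8/4⌉ = 2 bakers are needed.
Any 2 bakers together have capacity at most 4+3 = 7 < 8 slots, so 2 can never suffice.
Kowalski, Xiong, and Priya alone can cover everything: May 4→Kowalski, May 5→Kowalski, May 6→Xiong, May 7→Kowalski, May 8→Xiong, May 9→Priya, May 10→Priya, May 11→Xiong.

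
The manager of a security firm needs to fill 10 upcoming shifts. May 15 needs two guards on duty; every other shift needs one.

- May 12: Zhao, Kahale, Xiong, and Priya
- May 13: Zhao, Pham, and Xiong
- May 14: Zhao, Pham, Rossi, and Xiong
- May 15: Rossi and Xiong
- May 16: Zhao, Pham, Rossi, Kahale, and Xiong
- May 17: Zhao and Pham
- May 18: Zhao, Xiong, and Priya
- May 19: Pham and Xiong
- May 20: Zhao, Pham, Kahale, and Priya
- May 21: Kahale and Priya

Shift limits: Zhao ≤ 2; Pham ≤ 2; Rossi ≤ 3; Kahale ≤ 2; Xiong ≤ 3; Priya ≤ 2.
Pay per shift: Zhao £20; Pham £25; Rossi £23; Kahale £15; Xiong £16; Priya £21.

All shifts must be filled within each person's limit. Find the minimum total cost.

£206

May 15 can only be covered by Rossi and Xiong, so that assignment is forced.
Picking the cheapest available guard for each shift independently would cost £183, but that ignores the shift limits.
An optimal schedule: May 12→Priya, May 13→Xiong, May 14→Rossi, May 15→Xiong+Rossi, May 16→Kahale, May 17→Zhao, May 18→Zhao, May 19→Xiong, May 20→Priya, May 21→Kahale.
Total: 21 + 16 + 23 + 16 + 23 + 15 + 20 + 20 + 16 + 21 + 15 = £206.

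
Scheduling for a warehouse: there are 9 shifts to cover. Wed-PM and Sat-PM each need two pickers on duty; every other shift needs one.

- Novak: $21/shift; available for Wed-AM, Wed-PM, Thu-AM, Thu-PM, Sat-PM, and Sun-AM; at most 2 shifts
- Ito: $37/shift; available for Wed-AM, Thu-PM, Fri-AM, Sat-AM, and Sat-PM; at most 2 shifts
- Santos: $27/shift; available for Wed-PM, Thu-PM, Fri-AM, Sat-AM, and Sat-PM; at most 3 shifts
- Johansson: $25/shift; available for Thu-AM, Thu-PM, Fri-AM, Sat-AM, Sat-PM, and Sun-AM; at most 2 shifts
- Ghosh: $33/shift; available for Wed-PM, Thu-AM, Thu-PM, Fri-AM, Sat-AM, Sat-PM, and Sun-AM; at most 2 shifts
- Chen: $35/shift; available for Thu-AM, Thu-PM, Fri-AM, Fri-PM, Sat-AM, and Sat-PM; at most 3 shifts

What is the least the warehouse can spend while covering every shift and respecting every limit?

Fri-PM can only be covered by Chen, so that assignment is forced.
Picking the cheapest available picker for each shift independently would cost $263, but that ignores the shift limits.
An optimal schedule: Wed-AM→Novak, Wed-PM→Novak+Santos, Thu-AM→Johansson, Thu-PM→Ghosh, Fri-AM→Santos, Fri-PM→Chen, Sat-AM→Santos, Sat-PM→Ghosh+Chen, Sun-AM→Johansson.
Total: 21 + 21 + 27 + 25 + 33 + 27 + 35 + 27 + 33 + 35 + 25 = $309.

$309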